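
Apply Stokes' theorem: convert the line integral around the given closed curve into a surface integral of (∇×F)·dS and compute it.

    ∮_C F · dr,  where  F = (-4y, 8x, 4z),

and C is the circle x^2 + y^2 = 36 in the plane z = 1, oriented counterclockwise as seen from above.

Let S be the flat disk x^2 + y^2 ≤ 36 in the plane z = 1, with upward unit normal n̂ = ẑ. By Stokes' theorem,

    ∮_C F · dr = ∬_S (∇ × F) · n̂ dS = ∬_D (curl F)_z dA,

where D is the disk x^2 + y^2 ≤ 36.

Compute the curl of F = (-4y, 8x, 4z):
    (∇ × F)_x = ∂F_z/∂y - ∂F_y/∂z = 0,
    (∇ × F)_y = ∂F_x/∂z - ∂F_z/∂x = 0,
    (∇ × F)_z = ∂F_y/∂x - ∂F_x/∂y = 12.

On z = 1, (curl F)_z = 12.

Convert to polar (x = r cos θ, y = r sin θ, dA = r dr dθ); the integrand becomes 12, so

    ∬_D (curl F)_z dA = ∫_0^{2π} ∫_0^{6} (12) · r dr dθ.

Inner (r from 0 to 6): 216.
Outer (θ from 0 to 2π): 432π.

Therefore ∮_C F · dr = 432π.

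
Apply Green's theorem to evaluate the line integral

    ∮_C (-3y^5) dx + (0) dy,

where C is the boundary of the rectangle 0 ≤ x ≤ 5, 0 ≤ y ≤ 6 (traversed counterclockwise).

Green's theorem converts the closed line integral into a double integral over the enclosed region D:

    ∮_C P dx + Q dy = ∬_D (∂Q/∂x - ∂P/∂y) dA.

Here P = -3y^5, Q = 0, so

    ∂Q/∂x = 0,    ∂P/∂y = -15y^4,
    ∂Q/∂x - ∂P/∂y = 15y^4.

D is the region 0 ≤ x ≤ 5, 0 ≤ y ≤ 6. Evaluating the double integral:

    ∬_D (15y^4) dA = ∫_0^{5} ∫_0^{6} (15y^4) dy dx.

Inner (y from 0 to 6): 23328.
Outer (x from 0 to 5): 116640.

Therefore ∮_C P dx + Q dy = 116640.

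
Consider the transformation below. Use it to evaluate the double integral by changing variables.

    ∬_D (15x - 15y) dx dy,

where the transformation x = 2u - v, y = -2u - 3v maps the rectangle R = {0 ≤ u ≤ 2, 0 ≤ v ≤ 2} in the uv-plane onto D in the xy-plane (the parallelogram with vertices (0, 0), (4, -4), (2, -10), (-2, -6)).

Compute the Jacobian determinant of (x, y) with respect to (u, v):

    ∂(x,y)/∂(u,v) = | 2  -1 | = (2)(-3) - (-1)(-2) = -8.
                   | -2  -3 |

Its absolute value is |J| = 8 (the area scaling factor).

Substituting x = 2u - v, y = -2u - 3v into the integrand,

    15x - 15y → 60u + 30v,

so the integral becomes

    ∬_R (60u + 30v) · |J| du dv = ∫_0^2 ∫_0^2 (480u + 240v) dv du.

Inner (v): 960u + 480.
Outer (u): 2880.

Therefore ∬_D (15x - 15y) dx dy = 2880.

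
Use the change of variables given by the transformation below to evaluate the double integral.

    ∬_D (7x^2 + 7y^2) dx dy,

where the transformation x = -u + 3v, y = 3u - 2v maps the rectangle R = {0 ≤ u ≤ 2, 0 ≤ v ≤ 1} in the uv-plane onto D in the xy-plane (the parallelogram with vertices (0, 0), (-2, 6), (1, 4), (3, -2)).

Compute the Jacobian determinant of (x, y) with respect to (u, v):

    ∂(x,y)/∂(u,v) = | -1  3 | = (-1)(-2) - (3)(3) = -7.
                   | 3  -2 |

Its absolute value is |J| = 7 (the area scaling factor).

Substituting x = -u + 3v, y = 3u - 2v into the integrand,

    7x^2 + 7y^2 → 70u^2 - 126u v + 91v^2,

so the integral becomes

    ∬_R (70u^2 - 126u v + 91v^2) · |J| du dv = ∫_0^2 ∫_0^1 (490u^2 - 882u v + 637v^2) dv du.

Inner (v): 490u^2 - 441u + 637/3.
Outer (u): 2548/3.

Therefore ∬_D (7x^2 + 7y^2) dx dy = 2548/3.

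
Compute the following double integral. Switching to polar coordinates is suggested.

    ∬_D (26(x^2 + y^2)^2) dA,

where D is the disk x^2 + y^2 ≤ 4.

The region D is 0 ≤ r ≤ 2, 0 ≤ θ ≤ 2π in polar coordinates, where x = r cos(θ), y = r sin(θ), and dA = r dr dθ.

Under the substitution, the integrand becomes 26r^4, so

    ∬_D (26(x^2 + y^2)^2) dA = ∫_{0}^{2π} ∫_{0}^{2} (26r^4) · r dr dθ.

Inner integral (in r): ∫_{0}^{2} (26r^4) · r dr = 832/3.

Outer integral (in θ): ∫_{0}^{2π} (832/3) dθ = 1664π/3.

Therefore ∬_D (26(x^2 + y^2)^2) dA = 1664π/3.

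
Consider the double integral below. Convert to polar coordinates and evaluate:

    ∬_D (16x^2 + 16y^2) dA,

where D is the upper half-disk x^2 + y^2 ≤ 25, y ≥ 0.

The region D is 0 ≤ r ≤ 5, 0 ≤ θ ≤ π in polar coordinates, where x = r cos(θ), y = r sin(θ), and dA = r dr dθ.

Under the substitution, the integrand becomes 16r^2, so

    ∬_D (16x^2 + 16y^2) dA = ∫_{0}^{π} ∫_{0}^{5} (16r^2) · r dr dθ.

Inner integral (in r): ∫_{0}^{5} (16r^2) · r dr = 2500.

Outer integral (in θ): ∫_{0}^{π} (2500) dθ = 2500π.

Therefore ∬_D (16x^2 + 16y^2) dA = 2500π.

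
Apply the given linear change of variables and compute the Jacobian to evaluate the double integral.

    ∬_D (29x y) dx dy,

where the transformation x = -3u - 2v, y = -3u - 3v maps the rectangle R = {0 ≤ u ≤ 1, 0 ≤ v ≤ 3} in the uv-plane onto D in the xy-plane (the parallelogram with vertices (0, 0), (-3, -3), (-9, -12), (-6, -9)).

Compute the Jacobian determinant of (x, y) with respect to (u, v):

    ∂(x,y)/∂(u,v) = | -3  -2 | = (-3)(-3) - (-2)(-3) = 3.
                   | -3  -3 |

Its absolute value is |J| = 3 (the area scaling factor).

Substituting x = -3u - 2v, y = -3u - 3v into the integrand,

    29x y → 261u^2 + 435u v + 174v^2,

so the integral becomes

    ∬_R (261u^2 + 435u v + 174v^2) · |J| du dv = ∫_0^1 ∫_0^3 (783u^2 + 1305u v + 522v^2) dv du.

Inner (v): 2349u^2 + 11745u/2 + 4698.
Outer (u): 33669/4.

Therefore ∬_D (29x y) dx dy = 33669/4.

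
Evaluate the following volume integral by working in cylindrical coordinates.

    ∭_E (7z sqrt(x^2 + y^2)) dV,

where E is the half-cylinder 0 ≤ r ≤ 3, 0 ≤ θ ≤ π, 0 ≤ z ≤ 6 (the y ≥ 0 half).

In cylindrical coordinates, x = r cos(θ), y = r sin(θ), z = z, and dV = r dr dθ dz.

The integrand becomes 7r z, so

    ∭_E (7z sqrt(x^2 + y^2)) dV = ∫_{0}^{π} ∫_{0}^{3} ∫_{0}^{6} (7r z) · r dz dr dθ.

Inner (z): 126r^2.
Middle (r from 0 to 3): 1134.
Outer (θ): 1134π.

Therefore the triple integral equals 1134π.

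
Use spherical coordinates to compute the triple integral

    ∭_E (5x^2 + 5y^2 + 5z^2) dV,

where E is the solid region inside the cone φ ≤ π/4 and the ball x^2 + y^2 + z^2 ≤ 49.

In spherical coordinates, x = ρ sin(φ) cos(θ), y = ρ sin(φ) sin(θ), z = ρ cos(φ), and dV = ρ^2 sin(φ) dρ dφ dθ.

The integrand becomes 5ρ^2, so

    ∭_E (5x^2 + 5y^2 + 5z^2) dV = ∫_{0}^{2π} ∫_{0}^{π/4} ∫_{0}^{7} (5ρ^2) · ρ^2 sin(φ) dρ dφ dθ.

Inner (ρ): 16807sin(φ).
Middle (φ): 16807 - 16807sqrt(2)/2.
Outer (θ): 16807π (2 - sqrt(2)).

Therefore the triple integral equals 16807π (2 - sqrt(2)).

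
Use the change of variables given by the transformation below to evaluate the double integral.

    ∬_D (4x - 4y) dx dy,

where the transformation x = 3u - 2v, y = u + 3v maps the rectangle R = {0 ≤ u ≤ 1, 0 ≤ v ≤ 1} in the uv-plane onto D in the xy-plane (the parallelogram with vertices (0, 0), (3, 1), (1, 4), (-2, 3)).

Compute the Jacobian determinant of (x, y) with respect to (u, v):

    ∂(x,y)/∂(u,v) = | 3  -2 | = (3)(3) - (-2)(1) = 11.
                   | 1  3 |

Its absolute value is |J| = 11 (the area scaling factor).

Substituting x = 3u - 2v, y = u + 3v into the integrand,

    4x - 4y → 8u - 20v,

so the integral becomes

    ∬_R (8u - 20v) · |J| du dv = ∫_0^1 ∫_0^1 (88u - 220v) dv du.

Inner (v): 88u - 110.
Outer (u): -66.

Therefore ∬_D (4x - 4y) dx dy = -66.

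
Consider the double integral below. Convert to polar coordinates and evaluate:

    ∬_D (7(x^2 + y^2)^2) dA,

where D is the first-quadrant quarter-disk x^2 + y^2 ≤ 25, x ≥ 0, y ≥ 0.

The region D is 0 ≤ r ≤ 5, 0 ≤ θ ≤ π/2 in polar coordinates, where x = r cos(θ), y = r sin(θ), and dA = r dr dθ.

Under the substitution, the integrand becomes 7r^4, so

    ∬_D (7(x^2 + y^2)^2) dA = ∫_{0}^{π/2} ∫_{0}^{5} (7r^4) · r dr dθ.

Inner integral (in r): ∫_{0}^{5} (7r^4) · r dr = 109375/6.

Outer integral (in θ): ∫_{0}^{π/2} (109375/6) dθ = 109375π/12.

Therefore ∬_D (7(x^2 + y^2)^2) dA = 109375π/12.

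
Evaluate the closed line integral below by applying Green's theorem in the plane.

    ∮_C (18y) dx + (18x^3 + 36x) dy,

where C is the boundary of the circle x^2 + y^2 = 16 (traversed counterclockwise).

Green's theorem converts the closed line integral into a double integral over the enclosed region D:

    ∮_C P dx + Q dy = ∬_D (∂Q/∂x - ∂P/∂y) dA.

Here P = 18y, Q = 18x^3 + 36x, so

    ∂Q/∂x = 54x^2 + 36,    ∂P/∂y = 18,
    ∂Q/∂x - ∂P/∂y = 54x^2 + 18.

D is the region x^2 + y^2 ≤ 16. Evaluating the double integral:

In polar coordinates (x = r cos θ, y = r sin θ, dA = r dr dθ) the integrand becomes 54r^2cos(θ)^2 + 18, so

    ∬_D (54x^2 + 18) dA = ∫_0^{2π} ∫_0^{4} (54r^2cos(θ)^2 + 18) · r dr dθ.

Inner (r from 0 to 4): 3456cos(θ)^2 + 144.
Outer (θ from 0 to 2π): 3744π.

Therefore ∮_C P dx + Q dy = 3744π.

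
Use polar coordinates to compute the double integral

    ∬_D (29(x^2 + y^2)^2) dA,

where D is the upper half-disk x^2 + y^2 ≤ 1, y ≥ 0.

The region D is 0 ≤ r ≤ 1, 0 ≤ θ ≤ π in polar coordinates, where x = r cos(θ), y = r sin(θ), and dA = r dr dθ.

Under the substitution, the integrand becomes 29r^4, so

    ∬_D (29(x^2 + y^2)^2) dA = ∫_{0}^{π} ∫_{0}^{1} (29r^4) · r dr dθ.

Inner integral (in r): ∫_{0}^{1} (29r^4) · r dr = 29/6.

Outer integral (in θ): ∫_{0}^{π} (29/6) dθ = 29π/6.

Therefore ∬_D (29(x^2 + y^2)^2) dA = 29π/6.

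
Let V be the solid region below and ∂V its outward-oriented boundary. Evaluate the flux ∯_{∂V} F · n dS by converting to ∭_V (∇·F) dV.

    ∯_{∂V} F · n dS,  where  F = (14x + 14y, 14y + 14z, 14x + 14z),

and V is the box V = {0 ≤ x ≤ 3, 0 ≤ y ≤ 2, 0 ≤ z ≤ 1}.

By the divergence theorem,

    ∯_{∂V} F · n dS = ∭_V (∇ · F) dV.

Compute the divergence:
    ∇ · F = ∂F_x/∂x + ∂F_y/∂y + ∂F_z/∂z = 14 + 14 + 14 = 42.

V is a rectangular box, so dV = dx dy dz with 0 ≤ x ≤ 3, 0 ≤ y ≤ 2, 0 ≤ z ≤ 1.

Integrate (42) over V as an iterated integral:

    ∭_V (∇·F) dV = ∫_0^{3} ∫_0^{2} ∫_0^{1} (42) dz dy dx.

Inner (z from 0 to 1): 42.
Middle (y from 0 to 2): 84.
Outer (x from 0 to 3): 252.

Therefore ∯_{∂V} F · n dS = 252.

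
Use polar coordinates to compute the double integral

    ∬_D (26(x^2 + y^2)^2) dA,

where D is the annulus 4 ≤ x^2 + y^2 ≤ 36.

The region D is 2 ≤ r ≤ 6, 0 ≤ θ ≤ 2π in polar coordinates, where x = r cos(θ), y = r sin(θ), and dA = r dr dθ.

Under the substitution, the integrand becomes 26r^4, so

    ∬_D (26(x^2 + y^2)^2) dA = ∫_{0}^{2π} ∫_{2}^{6} (26r^4) · r dr dθ.

Inner integral (in r): ∫_{2}^{6} (26r^4) · r dr = 605696/3.

Outer integral (in θ): ∫_{0}^{2π} (605696/3) dθ = 1211392π/3.

Therefore ∬_D (26(x^2 + y^2)^2) dA = 1211392π/3.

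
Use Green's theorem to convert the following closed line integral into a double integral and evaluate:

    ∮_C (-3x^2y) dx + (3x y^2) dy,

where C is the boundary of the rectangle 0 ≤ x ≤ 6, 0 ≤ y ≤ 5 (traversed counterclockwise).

Green's theorem converts the closed line integral into a double integral over the enclosed region D:

    ∮_C P dx + Q dy = ∬_D (∂Q/∂x - ∂P/∂y) dA.

Here P = -3x^2y, Q = 3x y^2, so

    ∂Q/∂x = 3y^2,    ∂P/∂y = -3x^2,
    ∂Q/∂x - ∂P/∂y = 3x^2 + 3y^2.

D is the region 0 ≤ x ≤ 6, 0 ≤ y ≤ 5. Evaluating the double integral:

    ∬_D (3x^2 + 3y^2) dA = ∫_0^{6} ∫_0^{5} (3x^2 + 3y^2) dy dx.

Inner (y from 0 to 5): 15x^2 + 125.
Outer (x from 0 to 6): 1830.

Therefore ∮_C P dx + Q dy = 1830.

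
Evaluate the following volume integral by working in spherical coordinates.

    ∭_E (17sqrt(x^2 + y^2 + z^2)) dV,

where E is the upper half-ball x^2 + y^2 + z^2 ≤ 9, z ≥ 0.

In spherical coordinates, x = ρ sin(φ) cos(θ), y = ρ sin(φ) sin(θ), z = ρ cos(φ), and dV = ρ^2 sin(φ) dρ dφ dθ.

The integrand becomes 17ρ, so

    ∭_E (17sqrt(x^2 + y^2 + z^2)) dV = ∫_{0}^{2π} ∫_{0}^{π/2} ∫_{0}^{3} (17ρ) · ρ^2 sin(φ) dρ dφ dθ.

Inner (ρ): 1377sin(φ)/4.
Middle (φ): 1377/4.
Outer (θ): 1377π/2.

Therefore the triple integral equals 1377π/2.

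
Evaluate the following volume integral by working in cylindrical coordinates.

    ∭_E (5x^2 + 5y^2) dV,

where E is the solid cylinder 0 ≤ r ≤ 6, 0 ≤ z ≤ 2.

In cylindrical coordinates, x = r cos(θ), y = r sin(θ), z = z, and dV = r dr dθ dz.

The integrand becomes 5r^2, so

    ∭_E (5x^2 + 5y^2) dV = ∫_{0}^{2π} ∫_{0}^{6} ∫_{0}^{2} (5r^2) · r dz dr dθ.

Inner (z): 10r^3.
Middle (r from 0 to 6): 3240.
Outer (θ): 6480π.

Therefore the triple integral equals 6480π.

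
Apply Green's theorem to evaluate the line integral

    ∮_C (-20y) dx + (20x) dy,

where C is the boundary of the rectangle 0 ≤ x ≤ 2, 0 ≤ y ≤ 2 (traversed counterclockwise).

Green's theorem converts the closed line integral into a double integral over the enclosed region D:

    ∮_C P dx + Q dy = ∬_D (∂Q/∂x - ∂P/∂y) dA.

Here P = -20y, Q = 20x, so

    ∂Q/∂x = 20,    ∂P/∂y = -20,
    ∂Q/∂x - ∂P/∂y = 40.

D is the region 0 ≤ x ≤ 2, 0 ≤ y ≤ 2. Evaluating the double integral:

    ∬_D (40) dA = ∫_0^{2} ∫_0^{2} (40) dy dx.

Inner (y from 0 to 2): 80.
Outer (x from 0 to 2): 160.

Therefore ∮_C P dx + Q dy = 160.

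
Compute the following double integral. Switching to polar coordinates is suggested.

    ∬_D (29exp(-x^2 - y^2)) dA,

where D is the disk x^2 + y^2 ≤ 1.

The region D is 0 ≤ r ≤ 1, 0 ≤ θ ≤ 2π in polar coordinates, where x = r cos(θ), y = r sin(θ), and dA = r dr dθ.

Under the substitution, the integrand becomes 29exp(-r^2), so

    ∬_D (29exp(-x^2 - y^2)) dA = ∫_{0}^{2π} ∫_{0}^{1} (29exp(-r^2)) · r dr dθ.

Inner integral (in r): ∫_{0}^{1} (29exp(-r^2)) · r dr = 29/2 - 29exp(-1)/2.

Outer integral (in θ): ∫_{0}^{2π} (29/2 - 29exp(-1)/2) dθ = -29π exp(-1) + 29π.

Therefore ∬_D (29exp(-x^2 - y^2)) dA = -29π exp(-1) + 29π.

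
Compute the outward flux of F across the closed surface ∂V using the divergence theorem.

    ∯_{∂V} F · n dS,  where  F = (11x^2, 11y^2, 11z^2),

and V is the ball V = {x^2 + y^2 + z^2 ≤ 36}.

By the divergence theorem,

    ∯_{∂V} F · n dS = ∭_V (∇ · F) dV.

Compute the divergence:
    ∇ · F = ∂F_x/∂x + ∂F_y/∂y + ∂F_z/∂z = 22x + 22y + 22z.

In spherical coordinates, x = ρ sin(φ) cos(θ), y = ρ sin(φ) sin(θ), z = ρ cos(φ), dV = ρ^2 sin(φ) dρ dφ dθ, with 0 ≤ ρ ≤ 6, 0 ≤ φ ≤ π, 0 ≤ θ ≤ 2π.

The integrand, after substitution and multiplying by the volume element, becomes (22ρ (sqrt(2)sin(φ)sin(θ + π/4) + cos(φ))) · ρ^2 sin(φ), so

    ∭_V (∇·F) dV = ∫_0^{2π} ∫_0^{π} ∫_0^{6} (22ρ (sqrt(2)sin(φ)sin(θ + π/4) + cos(φ))) · ρ^2 sin(φ) dρ dφ dθ.

Inner (ρ from 0 to 6): 7128(sqrt(2)sin(φ)sin(θ + π/4) + cos(φ))sin(φ).
Middle (φ from 0 to π): 3564sqrt(2)π sin(θ + π/4).
Outer (θ from 0 to 2π): 0.

Therefore ∯_{∂V} F · n dS = 0.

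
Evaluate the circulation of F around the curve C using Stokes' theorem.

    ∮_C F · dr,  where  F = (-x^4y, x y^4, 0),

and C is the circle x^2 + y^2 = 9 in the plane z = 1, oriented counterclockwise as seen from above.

Let S be the flat disk x^2 + y^2 ≤ 9 in the plane z = 1, with upward unit normal n̂ = ẑ. By Stokes' theorem,

    ∮_C F · dr = ∬_S (∇ × F) · n̂ dS = ∬_D (curl F)_z dA,

where D is the disk x^2 + y^2 ≤ 9.

Compute the curl of F = (-x^4y, x y^4, 0):
    (∇ × F)_x = ∂F_z/∂y - ∂F_y/∂z = 0,
    (∇ × F)_y = ∂F_x/∂z - ∂F_z/∂x = 0,
    (∇ × F)_z = ∂F_y/∂x - ∂F_x/∂y = x^4 + y^4.

On z = 1, (curl F)_z = x^4 + y^4.

Convert to polar (x = r cos θ, y = r sin θ, dA = r dr dθ); the integrand becomes r^4(sin(θ)^4 + cos(θ)^4), so

    ∬_D (curl F)_z dA = ∫_0^{2π} ∫_0^{3} (r^4(sin(θ)^4 + cos(θ)^4)) · r dr dθ.

Inner (r from 0 to 3): 243sin(θ)^4/2 + 243cos(θ)^4/2.
Outer (θ from 0 to 2π): 729π/4.

Therefore ∮_C F · dr = 729π/4.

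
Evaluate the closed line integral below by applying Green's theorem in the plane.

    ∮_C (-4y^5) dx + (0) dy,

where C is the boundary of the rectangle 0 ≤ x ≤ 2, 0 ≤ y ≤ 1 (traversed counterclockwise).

Green's theorem converts the closed line integral into a double integral over the enclosed region D:

    ∮_C P dx + Q dy = ∬_D (∂Q/∂x - ∂P/∂y) dA.

Here P = -4y^5, Q = 0, so

    ∂Q/∂x = 0,    ∂P/∂y = -20y^4,
    ∂Q/∂x - ∂P/∂y = 20y^4.

D is the region 0 ≤ x ≤ 2, 0 ≤ y ≤ 1. Evaluating the double integral:

    ∬_D (20y^4) dA = ∫_0^{2} ∫_0^{1} (20y^4) dy dx.

Inner (y from 0 to 1): 4.
Outer (x from 0 to 2): 8.

Therefore ∮_C P dx + Q dy = 8.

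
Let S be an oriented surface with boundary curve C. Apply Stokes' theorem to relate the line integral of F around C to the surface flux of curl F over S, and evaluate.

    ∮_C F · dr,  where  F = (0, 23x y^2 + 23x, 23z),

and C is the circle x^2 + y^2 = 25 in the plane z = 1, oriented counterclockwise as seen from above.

Let S be the flat disk x^2 + y^2 ≤ 25 in the plane z = 1, with upward unit normal n̂ = ẑ. By Stokes' theorem,

    ∮_C F · dr = ∬_S (∇ × F) · n̂ dS = ∬_D (curl F)_z dA,

where D is the disk x^2 + y^2 ≤ 25.

Compute the curl of F = (0, 23x y^2 + 23x, 23z):
    (∇ × F)_x = ∂F_z/∂y - ∂F_y/∂z = 0,
    (∇ × F)_y = ∂F_x/∂z - ∂F_z/∂x = 0,
    (∇ × F)_z = ∂F_y/∂x - ∂F_x/∂y = 23y^2 + 23.

On z = 1, (curl F)_z = 23y^2 + 23.

Convert to polar (x = r cos θ, y = r sin θ, dA = r dr dθ); the integrand becomes 23r^2sin(θ)^2 + 23, so

    ∬_D (curl F)_z dA = ∫_0^{2π} ∫_0^{5} (23r^2sin(θ)^2 + 23) · r dr dθ.

Inner (r from 0 to 5): 14375sin(θ)^2/4 + 575/2.
Outer (θ from 0 to 2π): 16675π/4.

Therefore ∮_C F · dr = 16675π/4.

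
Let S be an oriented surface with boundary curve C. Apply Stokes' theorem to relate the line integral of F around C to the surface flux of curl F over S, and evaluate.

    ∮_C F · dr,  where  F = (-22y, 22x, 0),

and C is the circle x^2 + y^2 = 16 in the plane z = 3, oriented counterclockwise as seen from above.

Let S be the flat disk x^2 + y^2 ≤ 16 in the plane z = 3, with upward unit normal n̂ = ẑ. By Stokes' theorem,

    ∮_C F · dr = ∬_S (∇ × F) · n̂ dS = ∬_D (curl F)_z dA,

where D is the disk x^2 + y^2 ≤ 16.

Compute the curl of F = (-22y, 22x, 0):
    (∇ × F)_x = ∂F_z/∂y - ∂F_y/∂z = 0,
    (∇ × F)_y = ∂F_x/∂z - ∂F_z/∂x = 0,
    (∇ × F)_z = ∂F_y/∂x - ∂F_x/∂y = 44.

On z = 3, (curl F)_z = 44.

Convert to polar (x = r cos θ, y = r sin θ, dA = r dr dθ); the integrand becomes 44, so

    ∬_D (curl F)_z dA = ∫_0^{2π} ∫_0^{4} (44) · r dr dθ.

Inner (r from 0 to 4): 352.
Outer (θ from 0 to 2π): 704π.

Therefore ∮_C F · dr = 704π.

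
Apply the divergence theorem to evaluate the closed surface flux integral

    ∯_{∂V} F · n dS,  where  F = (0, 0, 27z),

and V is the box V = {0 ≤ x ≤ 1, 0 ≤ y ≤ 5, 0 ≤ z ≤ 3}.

By the divergence theorem,

    ∯_{∂V} F · n dS = ∭_V (∇ · F) dV.

Compute the divergence:
    ∇ · F = ∂F_x/∂x + ∂F_y/∂y + ∂F_z/∂z = 0 + 0 + 27 = 27.

V is a rectangular box, so dV = dx dy dz with 0 ≤ x ≤ 1, 0 ≤ y ≤ 5, 0 ≤ z ≤ 3.

Integrate (27) over V as an iterated integral:

    ∭_V (∇·F) dV = ∫_0^{1} ∫_0^{5} ∫_0^{3} (27) dz dy dx.

Inner (z from 0 to 3): 81.
Middle (y from 0 to 5): 405.
Outer (x from 0 to 1): 405.

Therefore ∯_{∂V} F · n dS = 405.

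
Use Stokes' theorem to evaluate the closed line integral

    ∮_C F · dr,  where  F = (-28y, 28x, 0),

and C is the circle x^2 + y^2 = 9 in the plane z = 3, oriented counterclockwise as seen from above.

Let S be the flat disk x^2 + y^2 ≤ 9 in the plane z = 3, with upward unit normal n̂ = ẑ. By Stokes' theorem,

    ∮_C F · dr = ∬_S (∇ × F) · n̂ dS = ∬_D (curl F)_z dA,

where D is the disk x^2 + y^2 ≤ 9.

Compute the curl of F = (-28y, 28x, 0):
    (∇ × F)_x = ∂F_z/∂y - ∂F_y/∂z = 0,
    (∇ × F)_y = ∂F_x/∂z - ∂F_z/∂x = 0,
    (∇ × F)_z = ∂F_y/∂x - ∂F_x/∂y = 56.

On z = 3, (curl F)_z = 56.

Convert to polar (x = r cos θ, y = r sin θ, dA = r dr dθ); the integrand becomes 56, so

    ∬_D (curl F)_z dA = ∫_0^{2π} ∫_0^{3} (56) · r dr dθ.

Inner (r from 0 to 3): 252.
Outer (θ from 0 to 2π): 504π.

Therefore ∮_C F · dr = 504π.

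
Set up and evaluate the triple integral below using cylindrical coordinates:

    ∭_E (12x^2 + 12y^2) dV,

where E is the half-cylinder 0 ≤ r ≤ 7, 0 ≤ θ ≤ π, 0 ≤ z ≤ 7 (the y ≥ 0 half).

In cylindrical coordinates, x = r cos(θ), y = r sin(θ), z = z, and dV = r dr dθ dz.

The integrand becomes 12r^2, so

    ∭_E (12x^2 + 12y^2) dV = ∫_{0}^{π} ∫_{0}^{7} ∫_{0}^{7} (12r^2) · r dz dr dθ.

Inner (z): 84r^3.
Middle (r from 0 to 7): 50421.
Outer (θ): 50421π.

Therefore the triple integral equals 50421π.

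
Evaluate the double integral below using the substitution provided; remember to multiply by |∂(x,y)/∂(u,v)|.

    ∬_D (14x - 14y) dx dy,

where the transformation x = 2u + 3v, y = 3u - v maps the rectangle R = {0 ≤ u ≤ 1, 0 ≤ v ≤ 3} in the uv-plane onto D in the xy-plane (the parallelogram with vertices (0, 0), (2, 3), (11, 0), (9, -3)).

Compute the Jacobian determinant of (x, y) with respect to (u, v):

    ∂(x,y)/∂(u,v) = | 2  3 | = (2)(-1) - (3)(3) = -11.
                   | 3  -1 |

Its absolute value is |J| = 11 (the area scaling factor).

Substituting x = 2u + 3v, y = 3u - v into the integrand,

    14x - 14y → -14u + 56v,

so the integral becomes

    ∬_R (-14u + 56v) · |J| du dv = ∫_0^1 ∫_0^3 (-154u + 616v) dv du.

Inner (v): 2772 - 462u.
Outer (u): 2541.

Therefore ∬_D (14x - 14y) dx dy = 2541.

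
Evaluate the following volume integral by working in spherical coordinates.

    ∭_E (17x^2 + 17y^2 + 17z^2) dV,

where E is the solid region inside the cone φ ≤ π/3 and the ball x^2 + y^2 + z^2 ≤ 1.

In spherical coordinates, x = ρ sin(φ) cos(θ), y = ρ sin(φ) sin(θ), z = ρ cos(φ), and dV = ρ^2 sin(φ) dρ dφ dθ.

The integrand becomes 17ρ^2, so

    ∭_E (17x^2 + 17y^2 + 17z^2) dV = ∫_{0}^{2π} ∫_{0}^{π/3} ∫_{0}^{1} (17ρ^2) · ρ^2 sin(φ) dρ dφ dθ.

Inner (ρ): 17sin(φ)/5.
Middle (φ): 17/10.
Outer (θ): 17π/5.

Therefore the triple integral equals 17π/5.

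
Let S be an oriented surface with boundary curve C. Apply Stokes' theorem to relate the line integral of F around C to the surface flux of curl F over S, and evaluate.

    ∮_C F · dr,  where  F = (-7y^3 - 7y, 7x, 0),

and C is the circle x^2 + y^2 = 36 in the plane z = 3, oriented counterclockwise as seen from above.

Let S be the flat disk x^2 + y^2 ≤ 36 in the plane z = 3, with upward unit normal n̂ = ẑ. By Stokes' theorem,

    ∮_C F · dr = ∬_S (∇ × F) · n̂ dS = ∬_D (curl F)_z dA,

where D is the disk x^2 + y^2 ≤ 36.

Compute the curl of F = (-7y^3 - 7y, 7x, 0):
    (∇ × F)_x = ∂F_z/∂y - ∂F_y/∂z = 0,
    (∇ × F)_y = ∂F_x/∂z - ∂F_z/∂x = 0,
    (∇ × F)_z = ∂F_y/∂x - ∂F_x/∂y = 21y^2 + 14.

On z = 3, (curl F)_z = 21y^2 + 14.

Convert to polar (x = r cos θ, y = r sin θ, dA = r dr dθ); the integrand becomes 21r^2sin(θ)^2 + 14, so

    ∬_D (curl F)_z dA = ∫_0^{2π} ∫_0^{6} (21r^2sin(θ)^2 + 14) · r dr dθ.

Inner (r from 0 to 6): 6804sin(θ)^2 + 252.
Outer (θ from 0 to 2π): 7308π.

Therefore ∮_C F · dr = 7308π.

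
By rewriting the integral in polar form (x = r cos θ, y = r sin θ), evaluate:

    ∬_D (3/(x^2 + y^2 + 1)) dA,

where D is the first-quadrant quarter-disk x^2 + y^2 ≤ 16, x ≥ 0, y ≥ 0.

The region D is 0 ≤ r ≤ 4, 0 ≤ θ ≤ π/2 in polar coordinates, where x = r cos(θ), y = r sin(θ), and dA = r dr dθ.

Under the substitution, the integrand becomes 3/(r^2 + 1), so

    ∬_D (3/(x^2 + y^2 + 1)) dA = ∫_{0}^{π/2} ∫_{0}^{4} (3/(r^2 + 1)) · r dr dθ.

Inner integral (in r): ∫_{0}^{4} (3/(r^2 + 1)) · r dr = 3log(17)/2.

Outer integral (in θ): ∫_{0}^{π/2} (3log(17)/2) dθ = 3π log(17)/4.

Therefore ∬_D (3/(x^2 + y^2 + 1)) dA = 3π log(17)/4.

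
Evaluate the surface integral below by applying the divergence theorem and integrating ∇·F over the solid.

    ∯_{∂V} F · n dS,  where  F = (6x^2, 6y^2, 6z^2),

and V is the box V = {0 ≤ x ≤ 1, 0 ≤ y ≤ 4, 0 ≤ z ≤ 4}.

By the divergence theorem,

    ∯_{∂V} F · n dS = ∭_V (∇ · F) dV.

Compute the divergence:
    ∇ · F = ∂F_x/∂x + ∂F_y/∂y + ∂F_z/∂z = 12x + 12y + 12z.

V is a rectangular box, so dV = dx dy dz with 0 ≤ x ≤ 1, 0 ≤ y ≤ 4, 0 ≤ z ≤ 4.

Integrate (12x + 12y + 12z) over V as an iterated integral:

    ∭_V (∇·F) dV = ∫_0^{1} ∫_0^{4} ∫_0^{4} (12x + 12y + 12z) dz dy dx.

Inner (z from 0 to 4): 48x + 48y + 96.
Middle (y from 0 to 4): 192x + 768.
Outer (x from 0 to 1): 864.

Therefore ∯_{∂V} F · n dS = 864.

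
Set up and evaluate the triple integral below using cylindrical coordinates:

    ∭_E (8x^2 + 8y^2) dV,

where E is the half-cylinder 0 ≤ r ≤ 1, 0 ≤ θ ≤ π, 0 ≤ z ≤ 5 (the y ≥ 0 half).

In cylindrical coordinates, x = r cos(θ), y = r sin(θ), z = z, and dV = r dr dθ dz.

The integrand becomes 8r^2, so

    ∭_E (8x^2 + 8y^2) dV = ∫_{0}^{π} ∫_{0}^{1} ∫_{0}^{5} (8r^2) · r dz dr dθ.

Inner (z): 40r^3.
Middle (r from 0 to 1): 10.
Outer (θ): 10π.

Therefore the triple integral equals 10π.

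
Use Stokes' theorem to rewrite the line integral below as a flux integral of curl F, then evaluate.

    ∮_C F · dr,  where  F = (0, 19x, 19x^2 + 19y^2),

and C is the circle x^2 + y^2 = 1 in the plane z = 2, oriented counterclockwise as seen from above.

Let S be the flat disk x^2 + y^2 ≤ 1 in the plane z = 2, with upward unit normal n̂ = ẑ. By Stokes' theorem,

    ∮_C F · dr = ∬_S (∇ × F) · n̂ dS = ∬_D (curl F)_z dA,

where D is the disk x^2 + y^2 ≤ 1.

Compute the curl of F = (0, 19x, 19x^2 + 19y^2):
    (∇ × F)_x = ∂F_z/∂y - ∂F_y/∂z = 38y,
    (∇ × F)_y = ∂F_x/∂z - ∂F_z/∂x = -38x,
    (∇ × F)_z = ∂F_y/∂x - ∂F_x/∂y = 19.

On z = 2, (curl F)_z = 19.

Convert to polar (x = r cos θ, y = r sin θ, dA = r dr dθ); the integrand becomes 19, so

    ∬_D (curl F)_z dA = ∫_0^{2π} ∫_0^{1} (19) · r dr dθ.

Inner (r from 0 to 1): 19/2.
Outer (θ from 0 to 2π): 19π.

Therefore ∮_C F · dr = 19π.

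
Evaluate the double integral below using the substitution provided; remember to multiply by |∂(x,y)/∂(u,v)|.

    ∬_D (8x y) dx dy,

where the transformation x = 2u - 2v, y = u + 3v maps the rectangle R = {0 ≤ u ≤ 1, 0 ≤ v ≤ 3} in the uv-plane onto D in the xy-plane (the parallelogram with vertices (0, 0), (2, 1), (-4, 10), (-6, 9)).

Compute the Jacobian determinant of (x, y) with respect to (u, v):

    ∂(x,y)/∂(u,v) = | 2  -2 | = (2)(3) - (-2)(1) = 8.
                   | 1  3 |

Its absolute value is |J| = 8 (the area scaling factor).

Substituting x = 2u - 2v, y = u + 3v into the integrand,

    8x y → 16u^2 + 32u v - 48v^2,

so the integral becomes

    ∬_R (16u^2 + 32u v - 48v^2) · |J| du dv = ∫_0^1 ∫_0^3 (128u^2 + 256u v - 384v^2) dv du.

Inner (v): 384u^2 + 1152u - 3456.
Outer (u): -2752.

Therefore ∬_D (8x y) dx dy = -2752.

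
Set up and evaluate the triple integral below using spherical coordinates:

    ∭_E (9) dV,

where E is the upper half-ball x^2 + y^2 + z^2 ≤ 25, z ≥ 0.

In spherical coordinates, x = ρ sin(φ) cos(θ), y = ρ sin(φ) sin(θ), z = ρ cos(φ), and dV = ρ^2 sin(φ) dρ dφ dθ.

The integrand becomes 9, so

    ∭_E (9) dV = ∫_{0}^{2π} ∫_{0}^{π/2} ∫_{0}^{5} (9) · ρ^2 sin(φ) dρ dφ dθ.

Inner (ρ): 375sin(φ).
Middle (φ): 375.
Outer (θ): 750π.

Therefore the triple integral equals 750π.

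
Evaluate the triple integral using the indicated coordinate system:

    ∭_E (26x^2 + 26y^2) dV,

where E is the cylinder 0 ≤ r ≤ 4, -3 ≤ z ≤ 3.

In cylindrical coordinates, x = r cos(θ), y = r sin(θ), z = z, and dV = r dr dθ dz.

The integrand becomes 26r^2, so

    ∭_E (26x^2 + 26y^2) dV = ∫_{0}^{2π} ∫_{0}^{4} ∫_{-3}^{3} (26r^2) · r dz dr dθ.

Inner (z): 156r^3.
Middle (r from 0 to 4): 9984.
Outer (θ): 19968π.

Therefore the triple integral equals 19968π.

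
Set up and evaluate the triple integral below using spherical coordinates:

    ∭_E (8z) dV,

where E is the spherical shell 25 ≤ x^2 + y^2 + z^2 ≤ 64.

In spherical coordinates, x = ρ sin(φ) cos(θ), y = ρ sin(φ) sin(θ), z = ρ cos(φ), and dV = ρ^2 sin(φ) dρ dφ dθ.

The integrand becomes 8ρ cos(φ), so

    ∭_E (8z) dV = ∫_{0}^{2π} ∫_{0}^{π} ∫_{5}^{8} (8ρ cos(φ)) · ρ^2 sin(φ) dρ dφ dθ.

Inner (ρ): 3471sin(2φ).
Middle (φ): 0.
Outer (θ): 0.

Therefore the triple integral equals 0.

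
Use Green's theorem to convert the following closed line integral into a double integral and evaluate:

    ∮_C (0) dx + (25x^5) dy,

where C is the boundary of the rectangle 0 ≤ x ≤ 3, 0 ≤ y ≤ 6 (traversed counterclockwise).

Green's theorem converts the closed line integral into a double integral over the enclosed region D:

    ∮_C P dx + Q dy = ∬_D (∂Q/∂x - ∂P/∂y) dA.

Here P = 0, Q = 25x^5, so

    ∂Q/∂x = 125x^4,    ∂P/∂y = 0,
    ∂Q/∂x - ∂P/∂y = 125x^4.

D is the region 0 ≤ x ≤ 3, 0 ≤ y ≤ 6. Evaluating the double integral:

    ∬_D (125x^4) dA = ∫_0^{3} ∫_0^{6} (125x^4) dy dx.

Inner (y from 0 to 6): 750x^4.
Outer (x from 0 to 3): 36450.

Therefore ∮_C P dx + Q dy = 36450.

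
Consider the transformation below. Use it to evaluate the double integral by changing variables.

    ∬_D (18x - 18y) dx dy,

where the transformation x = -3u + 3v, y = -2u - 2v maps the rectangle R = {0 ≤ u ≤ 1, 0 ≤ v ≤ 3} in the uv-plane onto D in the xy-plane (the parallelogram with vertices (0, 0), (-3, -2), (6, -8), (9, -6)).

Compute the Jacobian determinant of (x, y) with respect to (u, v):

    ∂(x,y)/∂(u,v) = | -3  3 | = (-3)(-2) - (3)(-2) = 12.
                   | -2  -2 |

Its absolute value is |J| = 12 (the area scaling factor).

Substituting x = -3u + 3v, y = -2u - 2v into the integrand,

    18x - 18y → -18u + 90v,

so the integral becomes

    ∬_R (-18u + 90v) · |J| du dv = ∫_0^1 ∫_0^3 (-216u + 1080v) dv du.

Inner (v): 4860 - 648u.
Outer (u): 4536.

Therefore ∬_D (18x - 18y) dx dy = 4536.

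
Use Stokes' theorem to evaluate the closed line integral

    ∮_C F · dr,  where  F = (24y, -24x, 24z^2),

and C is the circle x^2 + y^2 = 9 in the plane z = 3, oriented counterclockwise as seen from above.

Let S be the flat disk x^2 + y^2 ≤ 9 in the plane z = 3, with upward unit normal n̂ = ẑ. By Stokes' theorem,

    ∮_C F · dr = ∬_S (∇ × F) · n̂ dS = ∬_D (curl F)_z dA,

where D is the disk x^2 + y^2 ≤ 9.

Compute the curl of F = (24y, -24x, 24z^2):
    (∇ × F)_x = ∂F_z/∂y - ∂F_y/∂z = 0,
    (∇ × F)_y = ∂F_x/∂z - ∂F_z/∂x = 0,
    (∇ × F)_z = ∂F_y/∂x - ∂F_x/∂y = -48.

On z = 3, (curl F)_z = -48.

Convert to polar (x = r cos θ, y = r sin θ, dA = r dr dθ); the integrand becomes -48, so

    ∬_D (curl F)_z dA = ∫_0^{2π} ∫_0^{3} (-48) · r dr dθ.

Inner (r from 0 to 3): -216.
Outer (θ from 0 to 2π): -432π.

Therefore ∮_C F · dr = -432π.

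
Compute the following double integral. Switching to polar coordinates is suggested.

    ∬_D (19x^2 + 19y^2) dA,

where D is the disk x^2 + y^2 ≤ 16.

The region D is 0 ≤ r ≤ 4, 0 ≤ θ ≤ 2π in polar coordinates, where x = r cos(θ), y = r sin(θ), and dA = r dr dθ.

Under the substitution, the integrand becomes 19r^2, so

    ∬_D (19x^2 + 19y^2) dA = ∫_{0}^{2π} ∫_{0}^{4} (19r^2) · r dr dθ.

Inner integral (in r): ∫_{0}^{4} (19r^2) · r dr = 1216.

Outer integral (in θ): ∫_{0}^{2π} (1216) dθ = 2432π.

Therefore ∬_D (19x^2 + 19y^2) dA = 2432π.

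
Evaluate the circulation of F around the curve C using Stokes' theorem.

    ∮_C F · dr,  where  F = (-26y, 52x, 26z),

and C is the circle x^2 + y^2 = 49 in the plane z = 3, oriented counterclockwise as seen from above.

Let S be the flat disk x^2 + y^2 ≤ 49 in the plane z = 3, with upward unit normal n̂ = ẑ. By Stokes' theorem,

    ∮_C F · dr = ∬_S (∇ × F) · n̂ dS = ∬_D (curl F)_z dA,

where D is the disk x^2 + y^2 ≤ 49.

Compute the curl of F = (-26y, 52x, 26z):
    (∇ × F)_x = ∂F_z/∂y - ∂F_y/∂z = 0,
    (∇ × F)_y = ∂F_x/∂z - ∂F_z/∂x = 0,
    (∇ × F)_z = ∂F_y/∂x - ∂F_x/∂y = 78.

On z = 3, (curl F)_z = 78.

Convert to polar (x = r cos θ, y = r sin θ, dA = r dr dθ); the integrand becomes 78, so

    ∬_D (curl F)_z dA = ∫_0^{2π} ∫_0^{7} (78) · r dr dθ.

Inner (r from 0 to 7): 1911.
Outer (θ from 0 to 2π): 3822π.

Therefore ∮_C F · dr = 3822π.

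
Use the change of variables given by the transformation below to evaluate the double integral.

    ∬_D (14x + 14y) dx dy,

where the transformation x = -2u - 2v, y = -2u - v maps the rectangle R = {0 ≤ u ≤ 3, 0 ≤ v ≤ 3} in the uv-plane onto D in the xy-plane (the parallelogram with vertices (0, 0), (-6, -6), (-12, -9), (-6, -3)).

Compute the Jacobian determinant of (x, y) with respect to (u, v):

    ∂(x,y)/∂(u,v) = | -2  -2 | = (-2)(-1) - (-2)(-2) = -2.
                   | -2  -1 |

Its absolute value is |J| = 2 (the area scaling factor).

Substituting x = -2u - 2v, y = -2u - v into the integrand,

    14x + 14y → -56u - 42v,

so the integral becomes

    ∬_R (-56u - 42v) · |J| du dv = ∫_0^3 ∫_0^3 (-112u - 84v) dv du.

Inner (v): -336u - 378.
Outer (u): -2646.

Therefore ∬_D (14x + 14y) dx dy = -2646.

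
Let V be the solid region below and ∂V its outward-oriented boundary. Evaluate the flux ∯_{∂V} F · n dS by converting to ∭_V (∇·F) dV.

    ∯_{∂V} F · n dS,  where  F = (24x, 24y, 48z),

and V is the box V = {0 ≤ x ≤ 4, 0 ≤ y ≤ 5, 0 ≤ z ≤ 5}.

By the divergence theorem,

    ∯_{∂V} F · n dS = ∭_V (∇ · F) dV.

Compute the divergence:
    ∇ · F = ∂F_x/∂x + ∂F_y/∂y + ∂F_z/∂z = 24 + 24 + 48 = 96.

V is a rectangular box, so dV = dx dy dz with 0 ≤ x ≤ 4, 0 ≤ y ≤ 5, 0 ≤ z ≤ 5.

Integrate (96) over V as an iterated integral:

    ∭_V (∇·F) dV = ∫_0^{4} ∫_0^{5} ∫_0^{5} (96) dz dy dx.

Inner (z from 0 to 5): 480.
Middle (y from 0 to 5): 2400.
Outer (x from 0 to 4): 9600.

Therefore ∯_{∂V} F · n dS = 9600.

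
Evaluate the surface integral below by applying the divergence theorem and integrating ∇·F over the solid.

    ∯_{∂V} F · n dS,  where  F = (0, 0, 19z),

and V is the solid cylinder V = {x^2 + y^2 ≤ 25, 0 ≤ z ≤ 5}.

By the divergence theorem,

    ∯_{∂V} F · n dS = ∭_V (∇ · F) dV.

Compute the divergence:
    ∇ · F = ∂F_x/∂x + ∂F_y/∂y + ∂F_z/∂z = 0 + 0 + 19 = 19.

In cylindrical coordinates, x = r cos(θ), y = r sin(θ), z = z, dV = r dr dθ dz, with 0 ≤ r ≤ 5, 0 ≤ θ ≤ 2π, 0 ≤ z ≤ 5.

The integrand, after substitution and multiplying by the volume element, becomes (19) · r, so

    ∭_V (∇·F) dV = ∫_0^{2π} ∫_0^{5} ∫_0^{5} (19) · r dz dr dθ.

Inner (z from 0 to 5): 95r.
Middle (r from 0 to 5): 2375/2.
Outer (θ from 0 to 2π): 2375π.

Therefore ∯_{∂V} F · n dS = 2375π.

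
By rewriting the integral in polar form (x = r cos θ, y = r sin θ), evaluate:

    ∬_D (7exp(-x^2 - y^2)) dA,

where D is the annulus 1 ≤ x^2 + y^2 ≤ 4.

The region D is 1 ≤ r ≤ 2, 0 ≤ θ ≤ 2π in polar coordinates, where x = r cos(θ), y = r sin(θ), and dA = r dr dθ.

Under the substitution, the integrand becomes 7exp(-r^2), so

    ∬_D (7exp(-x^2 - y^2)) dA = ∫_{0}^{2π} ∫_{1}^{2} (7exp(-r^2)) · r dr dθ.

Inner integral (in r): ∫_{1}^{2} (7exp(-r^2)) · r dr = -(7 - 7exp(3))exp(-4)/2.

Outer integral (in θ): ∫_{0}^{2π} (-(7 - 7exp(3))exp(-4)/2) dθ = -7π (1 - exp(3))exp(-4).

Therefore ∬_D (7exp(-x^2 - y^2)) dA = -7π (1 - exp(3))exp(-4).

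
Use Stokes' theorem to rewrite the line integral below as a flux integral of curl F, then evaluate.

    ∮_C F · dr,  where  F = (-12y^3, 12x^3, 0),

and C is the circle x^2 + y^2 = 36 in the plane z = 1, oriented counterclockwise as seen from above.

Let S be the flat disk x^2 + y^2 ≤ 36 in the plane z = 1, with upward unit normal n̂ = ẑ. By Stokes' theorem,

    ∮_C F · dr = ∬_S (∇ × F) · n̂ dS = ∬_D (curl F)_z dA,

where D is the disk x^2 + y^2 ≤ 36.

Compute the curl of F = (-12y^3, 12x^3, 0):
    (∇ × F)_x = ∂F_z/∂y - ∂F_y/∂z = 0,
    (∇ × F)_y = ∂F_x/∂z - ∂F_z/∂x = 0,
    (∇ × F)_z = ∂F_y/∂x - ∂F_x/∂y = 36x^2 + 36y^2.

On z = 1, (curl F)_z = 36x^2 + 36y^2.

Convert to polar (x = r cos θ, y = r sin θ, dA = r dr dθ); the integrand becomes 36r^2, so

    ∬_D (curl F)_z dA = ∫_0^{2π} ∫_0^{6} (36r^2) · r dr dθ.

Inner (r from 0 to 6): 11664.
Outer (θ from 0 to 2π): 23328π.

Therefore ∮_C F · dr = 23328π.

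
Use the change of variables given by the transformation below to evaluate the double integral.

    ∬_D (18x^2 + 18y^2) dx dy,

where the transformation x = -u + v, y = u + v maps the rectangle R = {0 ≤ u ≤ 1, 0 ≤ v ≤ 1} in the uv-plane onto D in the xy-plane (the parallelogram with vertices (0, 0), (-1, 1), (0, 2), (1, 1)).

Compute the Jacobian determinant of (x, y) with respect to (u, v):

    ∂(x,y)/∂(u,v) = | -1  1 | = (-1)(1) - (1)(1) = -2.
                   | 1  1 |

Its absolute value is |J| = 2 (the area scaling factor).

Substituting x = -u + v, y = u + v into the integrand,

    18x^2 + 18y^2 → 36u^2 + 36v^2,

so the integral becomes

    ∬_R (36u^2 + 36v^2) · |J| du dv = ∫_0^1 ∫_0^1 (72u^2 + 72v^2) dv du.

Inner (v): 72u^2 + 24.
Outer (u): 48.

Therefore ∬_D (18x^2 + 18y^2) dx dy = 48.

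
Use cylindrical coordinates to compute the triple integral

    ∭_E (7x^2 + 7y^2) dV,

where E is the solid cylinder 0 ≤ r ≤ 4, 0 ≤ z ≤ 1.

In cylindrical coordinates, x = r cos(θ), y = r sin(θ), z = z, and dV = r dr dθ dz.

The integrand becomes 7r^2, so

    ∭_E (7x^2 + 7y^2) dV = ∫_{0}^{2π} ∫_{0}^{4} ∫_{0}^{1} (7r^2) · r dz dr dθ.

Inner (z): 7r^3.
Middle (r from 0 to 4): 448.
Outer (θ): 896π.

Therefore the triple integral equals 896π.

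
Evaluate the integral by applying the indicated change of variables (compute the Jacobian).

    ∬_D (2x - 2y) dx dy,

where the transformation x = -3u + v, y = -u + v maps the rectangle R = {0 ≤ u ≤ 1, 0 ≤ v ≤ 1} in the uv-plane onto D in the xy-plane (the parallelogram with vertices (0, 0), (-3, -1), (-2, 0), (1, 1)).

Compute the Jacobian determinant of (x, y) with respect to (u, v):

    ∂(x,y)/∂(u,v) = | -3  1 | = (-3)(1) - (1)(-1) = -2.
                   | -1  1 |

Its absolute value is |J| = 2 (the area scaling factor).

Substituting x = -3u + v, y = -u + v into the integrand,

    2x - 2y → -4u,

so the integral becomes

    ∬_R (-4u) · |J| du dv = ∫_0^1 ∫_0^1 (-8u) dv du.

Inner (v): -8u.
Outer (u): -4.

Therefore ∬_D (2x - 2y) dx dy = -4.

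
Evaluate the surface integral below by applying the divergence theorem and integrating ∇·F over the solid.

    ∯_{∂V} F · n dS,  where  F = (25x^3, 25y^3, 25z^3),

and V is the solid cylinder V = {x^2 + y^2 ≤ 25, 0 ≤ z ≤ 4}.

By the divergence theorem,

    ∯_{∂V} F · n dS = ∭_V (∇ · F) dV.

Compute the divergence:
    ∇ · F = ∂F_x/∂x + ∂F_y/∂y + ∂F_z/∂z = 75x^2 + 75y^2 + 75z^2.

In cylindrical coordinates, x = r cos(θ), y = r sin(θ), z = z, dV = r dr dθ dz, with 0 ≤ r ≤ 5, 0 ≤ θ ≤ 2π, 0 ≤ z ≤ 4.

The integrand, after substitution and multiplying by the volume element, becomes (75r^2 + 75z^2) · r, so

    ∭_V (∇·F) dV = ∫_0^{2π} ∫_0^{5} ∫_0^{4} (75r^2 + 75z^2) · r dz dr dθ.

Inner (z from 0 to 4): 300r^3 + 1600r.
Middle (r from 0 to 5): 66875.
Outer (θ from 0 to 2π): 133750π.

Therefore ∯_{∂V} F · n dS = 133750π.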